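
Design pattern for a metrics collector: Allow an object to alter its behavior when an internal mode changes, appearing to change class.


This matches the State pattern

State


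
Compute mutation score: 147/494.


Mutation score = killed / total * 100
Mutation score = 147 / 494 * 100
Mutation score = 29.76%

29.76%


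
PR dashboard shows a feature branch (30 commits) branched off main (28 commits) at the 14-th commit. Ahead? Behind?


Common ancestor: commit #14
feature commits after divergence: 30 - 14 = 16
main commits after divergence: 28 - 14 = 14
feature is 16 commits ahead of main
main is 14 commits ahead of feature

feature ahead: 16, main ahead: 14


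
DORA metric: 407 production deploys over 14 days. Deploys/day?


Formula: deployments per day = releases / days
= 407 / 14
= 29.071 deploys/day
(equivalently, 203.5 deploys/week)

29.071 deploys/day


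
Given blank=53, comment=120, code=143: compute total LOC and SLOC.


Total LOC = blank + comment + code
Total LOC = 53 + 120 + 143 = 316
SLOC (source only) = code = 143

Total LOC: 316, SLOC: 143


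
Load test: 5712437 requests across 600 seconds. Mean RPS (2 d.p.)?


Formula: throughput = requests / seconds
throughput = 5712437 / 600
throughput = 9520.73 requests/second

9520.73 requests/second


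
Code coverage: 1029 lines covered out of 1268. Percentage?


Coverage = covered / total * 100
Coverage = 1029 / 1268 * 100
Coverage = 81.15%

81.15%


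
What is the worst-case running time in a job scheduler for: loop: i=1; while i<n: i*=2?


Reasoning: i doubles each step so iterations are log2(n)
Complexity: O(log n)

O(log n)


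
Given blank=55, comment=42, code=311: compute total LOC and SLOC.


Total LOC = blank + comment + code
Total LOC = 55 + 42 + 311 = 408
SLOC (source only) = code = 311

Total LOC: 408, SLOC: 311


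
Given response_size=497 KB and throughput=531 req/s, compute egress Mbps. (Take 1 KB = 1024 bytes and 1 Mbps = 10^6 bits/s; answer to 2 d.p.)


Formula: Mbps = payload_bytes * RPS * 8 / 1e6
Payload per request = 497 KB = 497 * 1024 = 508928 bytes
Total bytes/sec = 508928 * 531 = 270240768
Total bits/sec = 270240768 * 8 = 2161926144
Mbps = 2161926144 / 1e6 = 2161.93

2161.93 Mbps


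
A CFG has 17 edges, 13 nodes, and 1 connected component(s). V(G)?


Formula: V(G) = E - N + 2P
V(G) = 17 - 13 + 2*1
V(G) = 4 + 2
V(G) = 6

6


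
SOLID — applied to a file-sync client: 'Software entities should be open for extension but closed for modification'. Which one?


This describes the Open/Closed Principle (OCP)

Open/Closed Principle (OCP)


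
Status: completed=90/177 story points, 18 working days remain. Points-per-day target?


Formula: Required rate = Remaining points / Days left
Remaining = 177 - 90 = 87 points
Required rate = 87 / 18 = 4.83 points/day

4.83 points/day


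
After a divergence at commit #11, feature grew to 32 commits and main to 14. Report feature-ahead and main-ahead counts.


Common ancestor: commit #11
feature commits after divergence: 32 - 11 = 21
main commits after divergence: 14 - 11 = 3
feature is 21 commits ahead of main
main is 3 commits ahead of feature

feature ahead: 21, main ahead: 3


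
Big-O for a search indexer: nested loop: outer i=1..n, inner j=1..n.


Reasoning: n iterations times n iterations
Complexity: O(n^2)

O(n^2)


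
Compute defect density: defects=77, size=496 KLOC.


Defect density = defects / KLOC
Defect density = 77 / 496
Defect density = 0.155 defects/KLOC

0.155 defects/KLOC


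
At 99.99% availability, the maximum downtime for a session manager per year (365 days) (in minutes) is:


Formula: allowed downtime = period * (100 - SLA) / 100
Period (year (365 days)) = 525600 minutes
Unavailability fraction = (100 - 99.99) / 100
Allowed downtime = 525600 * (100 - 99.99) / 100
Allowed downtime = 52.56 minutes

52.56 minutes


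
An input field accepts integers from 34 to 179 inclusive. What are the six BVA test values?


Range: [34, 179]
Boundaries: just below min, min, min+1, max-1, max, just above max
Values: [33, 34, 35, 178, 179, 180]

[33, 34, 35, 178, 179, 180]


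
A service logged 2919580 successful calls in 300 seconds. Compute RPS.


Formula: throughput = requests / seconds
throughput = 2919580 / 300
throughput = 9731.93 requests/second

9731.93 requests/second


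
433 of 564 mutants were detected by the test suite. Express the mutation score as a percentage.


Mutation score = killed / total * 100
Mutation score = 433 / 564 * 100
Mutation score = 76.77%

76.77%


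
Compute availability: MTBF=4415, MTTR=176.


Availability = MTBF / (MTBF + MTTR)
Availability = 4415 / (4415 + 176)
Availability = 4415 / 4591
Availability = 96.1664%

96.1664%


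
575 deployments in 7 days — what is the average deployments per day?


Formula: deployments per day = releases / days
= 575 / 7
= 82.143 deploys/day
(equivalently, 575.0 deploys/week)

82.143 deploys/day


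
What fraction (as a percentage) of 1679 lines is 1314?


Coverage = covered / total * 100
Coverage = 1314 / 1679 * 100
Coverage = 78.26%

78.26%


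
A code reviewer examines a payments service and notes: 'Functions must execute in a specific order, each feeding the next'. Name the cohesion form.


Reasoning: Output of one is input to next
Type: Sequential cohesion

Sequential cohesion


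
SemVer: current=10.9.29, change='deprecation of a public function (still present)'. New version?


Current: 10.9.29
Change category: 'deprecation of a public function (still present)' → minor bump
SemVer rule: minor bump → increment MINOR, reset PATCH to 0 (MAJOR unchanged)
New: 10.10.0

10.10.0


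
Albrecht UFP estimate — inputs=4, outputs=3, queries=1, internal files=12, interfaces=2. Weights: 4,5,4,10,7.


UFP = EI*4 + EO*5 + EQ*4 + ILF*10 + EIF*7
UFP = 4*4 + 3*5 + 1*4 + 12*10 + 2*7
UFP = 16 + 15 + 4 + 120 + 14
UFP = 169

169


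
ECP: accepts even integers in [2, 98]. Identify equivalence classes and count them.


Constraint: even integers in [2, 98]
Class 1: x < 2 — out-of-range invalid
Class 2: x in [2,98] but odd — wrong type invalid
Class 3: x in [2,98] and even — valid
Class 4: x > 98 — out-of-range invalid
Total equivalence classes: 4

4 equivalence classes


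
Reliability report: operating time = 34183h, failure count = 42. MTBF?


Formula: MTBF = Total operating time / Number of failures
MTBF = 34183 / 42
MTBF = 813.88 hours

813.88 hours


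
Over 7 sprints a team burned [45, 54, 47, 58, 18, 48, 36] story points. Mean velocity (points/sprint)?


Formula: Avg velocity = Total points / Number of sprints
Points: [45, 54, 47, 58, 18, 48, 36]
Sum = 45 + 54 + 47 + 58 + 18 + 48 + 36 = 306
Avg velocity = 306 / 7 = 43.71 points/sprint

43.71 points/sprint


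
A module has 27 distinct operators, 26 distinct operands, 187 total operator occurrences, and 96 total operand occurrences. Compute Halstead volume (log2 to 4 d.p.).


Formula: V = N * log2(η), where N = N1 + N2 and η = η1 + η2
η = 27 + 26 = 53
N = 187 + 96 = 283
log2(53) ≈ 5.7279
V = 283 * 5.7279 = 1621.00

1621.00


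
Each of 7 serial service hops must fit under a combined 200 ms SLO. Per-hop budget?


Formula: per_stage = total_budget / stages
per_stage = 200 / 7
per_stage = 28.57 ms

28.57 ms


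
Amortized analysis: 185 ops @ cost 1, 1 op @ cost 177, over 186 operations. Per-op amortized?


Formula: Amortized cost = Total cost / Operations
Total cost = (185 * 1) + (1 * 177)
Total cost = 185 + 177 = 362
Amortized = 362 / 186 = 1.9462

1.9462


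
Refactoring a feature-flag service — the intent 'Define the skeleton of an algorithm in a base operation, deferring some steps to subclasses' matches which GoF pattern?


This matches the Template Method pattern

Template Method


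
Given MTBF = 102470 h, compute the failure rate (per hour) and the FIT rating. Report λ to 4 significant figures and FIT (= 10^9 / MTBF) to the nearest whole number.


Formula: λ = 1 / MTBF; FIT = λ × 1e9 = 1e9 / MTBF
λ = 1 / 102470 ≈ 9.759e-06 failures/hour
FIT = 1e9 / 102470 ≈ 9759 failures per 1e9 hours (nearest whole number)

λ = 9.759e-06 /h, FIT = 9759


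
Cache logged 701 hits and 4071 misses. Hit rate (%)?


Formula: hit rate = hits / (hits + misses) * 100
hit rate = 701 / (701 + 4071) * 100
hit rate = 701 / 4772 * 100
hit rate = 14.69%

14.69%


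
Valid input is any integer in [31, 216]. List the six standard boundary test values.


Range: [31, 216]
Boundaries: just below min, min, min+1, max-1, max, just above max
Values: [30, 31, 32, 215, 216, 217]

[30, 31, 32, 215, 216, 217]


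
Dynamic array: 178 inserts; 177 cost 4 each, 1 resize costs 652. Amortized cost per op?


Formula: Amortized cost = Total cost / Operations
Total cost = (177 * 4) + (1 * 652)
Total cost = 708 + 652 = 1360
Amortized = 1360 / 178 = 7.6404

7.6404


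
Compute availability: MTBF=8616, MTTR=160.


Availability = MTBF / (MTBF + MTTR)
Availability = 8616 / (8616 + 160)
Availability = 8616 / 8776
Availability = 98.1768%

98.1768%


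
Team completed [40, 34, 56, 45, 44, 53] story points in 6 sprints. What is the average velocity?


Formula: Avg velocity = Total points / Number of sprints
Points: [40, 34, 56, 45, 44, 53]
Sum = 40 + 34 + 56 + 45 + 44 + 53 = 272
Avg velocity = 272 / 6 = 45.33 points/sprint

45.33 points/sprint


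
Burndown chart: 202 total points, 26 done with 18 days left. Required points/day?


Formula: Required rate = Remaining points / Days left
Remaining = 202 - 26 = 176 points
Required rate = 176 / 18 = 9.78 points/day

9.78 points/day


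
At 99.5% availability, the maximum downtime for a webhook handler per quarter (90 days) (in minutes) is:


Formula: allowed downtime = period * (100 - SLA) / 100
Period (quarter (90 days)) = 129600 minutes
Unavailability fraction = (100 - 99.5) / 100
Allowed downtime = 129600 * (100 - 99.5) / 100
Allowed downtime = 648.0 minutes

648.0 minutes


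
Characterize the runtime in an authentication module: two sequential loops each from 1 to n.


Reasoning: sequential dominates: O(n) + O(n) = O(n)
Complexity: O(n)

O(n)


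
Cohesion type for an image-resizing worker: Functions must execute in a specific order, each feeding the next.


Reasoning: Output of one is input to next
Type: Sequential cohesion

Sequential cohesion


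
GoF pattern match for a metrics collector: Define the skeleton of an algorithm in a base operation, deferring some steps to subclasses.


This matches the Template Method pattern

Template Method


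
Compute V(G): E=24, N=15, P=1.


Formula: V(G) = E - N + 2P
V(G) = 24 - 15 + 2*1
V(G) = 9 + 2
V(G) = 11

11


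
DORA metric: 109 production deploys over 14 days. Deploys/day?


Formula: deployments per day = releases / days
= 109 / 14
= 7.786 deploys/day
(equivalently, 54.5 deploys/week)

7.786 deploys/day


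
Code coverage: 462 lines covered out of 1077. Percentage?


Coverage = covered / total * 100
Coverage = 462 / 1077 * 100
Coverage = 42.9%

42.9%


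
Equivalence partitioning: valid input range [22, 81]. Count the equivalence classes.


Valid range: [22, 81]
Class 1: x < 22 — invalid
Class 2: 22 ≤ x ≤ 81 — valid
Class 3: x > 81 — invalid
Total equivalence classes: 3

3 equivalence classes


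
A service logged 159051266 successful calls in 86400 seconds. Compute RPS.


Formula: throughput = requests / seconds
throughput = 159051266 / 86400
throughput = 1840.87 requests/second

1840.87 requests/second


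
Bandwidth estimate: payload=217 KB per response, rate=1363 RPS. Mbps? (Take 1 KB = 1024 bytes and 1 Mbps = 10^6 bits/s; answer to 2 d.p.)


Formula: Mbps = payload_bytes * RPS * 8 / 1e6
Payload per request = 217 KB = 217 * 1024 = 222208 bytes
Total bytes/sec = 222208 * 1363 = 302869504
Total bits/sec = 302869504 * 8 = 2422956032
Mbps = 2422956032 / 1e6 = 2422.96

2422.96 Mbps


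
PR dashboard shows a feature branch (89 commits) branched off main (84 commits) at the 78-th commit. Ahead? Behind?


Common ancestor: commit #78
feature commits after divergence: 89 - 78 = 11
main commits after divergence: 84 - 78 = 6
feature is 11 commits ahead of main
main is 6 commits ahead of feature

feature ahead: 11, main ahead: 6


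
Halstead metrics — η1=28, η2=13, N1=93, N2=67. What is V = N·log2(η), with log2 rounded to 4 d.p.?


Formula: V = N * log2(η), where N = N1 + N2 and η = η1 + η2
η = 28 + 13 = 41
N = 93 + 67 = 160
log2(41) ≈ 5.3576
V = 160 * 5.3576 = 857.22

857.22


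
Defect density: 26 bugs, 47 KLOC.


Defect density = defects / KLOC
Defect density = 26 / 47
Defect density = 0.553 defects/KLOC

0.553 defects/KLOC


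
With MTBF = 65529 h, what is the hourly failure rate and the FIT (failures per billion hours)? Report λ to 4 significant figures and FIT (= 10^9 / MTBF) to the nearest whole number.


Formula: λ = 1 / MTBF; FIT = λ × 1e9 = 1e9 / MTBF
λ = 1 / 65529 ≈ 1.526e-05 failures/hour
FIT = 1e9 / 65529 ≈ 15260 failures per 1e9 hours (nearest whole number)

λ = 1.526e-05 /h, FIT = 15260


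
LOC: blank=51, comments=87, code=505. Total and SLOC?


Total LOC = blank + comment + code
Total LOC = 51 + 87 + 505 = 643
SLOC (source only) = code = 505

Total LOC: 643, SLOC: 505


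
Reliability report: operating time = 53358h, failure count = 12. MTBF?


Formula: MTBF = Total operating time / Number of failures
MTBF = 53358 / 12
MTBF = 4446.5 hours

4446.5 hours


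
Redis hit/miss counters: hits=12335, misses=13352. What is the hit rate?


Formula: hit rate = hits / (hits + misses) * 100
hit rate = 12335 / (12335 + 13352) * 100
hit rate = 12335 / 25687 * 100
hit rate = 48.02%

48.02%


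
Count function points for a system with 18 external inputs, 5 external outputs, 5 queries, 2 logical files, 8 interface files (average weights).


UFP = EI*4 + EO*5 + EQ*4 + ILF*10 + EIF*7
UFP = 18*4 + 5*5 + 5*4 + 2*10 + 8*7
UFP = 72 + 25 + 20 + 20 + 56
UFP = 193

193


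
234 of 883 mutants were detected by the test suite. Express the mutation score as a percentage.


Mutation score = killed / total * 100
Mutation score = 234 / 883 * 100
Mutation score = 26.5%

26.5%


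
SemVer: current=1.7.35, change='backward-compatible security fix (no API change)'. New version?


Current: 1.7.35
Change category: 'backward-compatible security fix (no API change)' → patch bump
SemVer rule: patch bump → increment PATCH (MAJOR and MINOR unchanged)
New: 1.7.36

1.7.36


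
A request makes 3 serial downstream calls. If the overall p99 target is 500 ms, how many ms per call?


Formula: per_stage = total_budget / stages
per_stage = 500 / 3
per_stage = 166.67 ms

166.67 ms


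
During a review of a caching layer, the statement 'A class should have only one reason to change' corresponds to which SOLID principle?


This describes the Single Responsibility Principle (SRP)

Single Responsibility Principle (SRP)


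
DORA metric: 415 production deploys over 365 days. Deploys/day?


Formula: deployments per day = releases / days
= 415 / 365
= 1.137 deploys/day
(equivalently, 7.96 deploys/week)

1.137 deploys/day


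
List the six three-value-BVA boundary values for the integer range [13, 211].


Range: [13, 211]
Boundaries: just below min, min, min+1, max-1, max, just above max
Values: [12, 13, 14, 210, 211, 212]

[12, 13, 14, 210, 211, 212]


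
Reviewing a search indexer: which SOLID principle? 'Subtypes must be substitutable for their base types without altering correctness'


This describes the Liskov Substitution Principle (LSP)

Liskov Substitution Principle (LSP)


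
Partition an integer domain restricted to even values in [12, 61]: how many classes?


Constraint: even integers in [12, 61]
Class 1: x < 12 — out-of-range invalid
Class 2: x in [12,61] but odd — wrong type invalid
Class 3: x in [12,61] and even — valid
Class 4: x > 61 — out-of-range invalid
Total equivalence classes: 4

4 equivalence classes


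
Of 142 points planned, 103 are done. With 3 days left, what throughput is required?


Formula: Required rate = Remaining points / Days left
Remaining = 142 - 103 = 39 points
Required rate = 39 / 3 = 13.0 points/day

13.0 points/day


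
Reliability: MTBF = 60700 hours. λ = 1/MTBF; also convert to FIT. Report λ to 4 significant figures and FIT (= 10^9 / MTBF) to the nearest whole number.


Formula: λ = 1 / MTBF; FIT = λ × 1e9 = 1e9 / MTBF
λ = 1 / 60700 ≈ 1.647e-05 failures/hour
FIT = 1e9 / 60700 ≈ 16474 failures per 1e9 hours (nearest whole number)

λ = 1.647e-05 /h, FIT = 16474


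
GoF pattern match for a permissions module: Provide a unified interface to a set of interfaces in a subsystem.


This matches the Facade pattern

Facade


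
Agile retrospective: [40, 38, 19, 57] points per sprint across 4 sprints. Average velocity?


Formula: Avg velocity = Total points / Number of sprints
Points: [40, 38, 19, 57]
Sum = 40 + 38 + 19 + 57 = 154
Avg velocity = 154 / 4 = 38.5 points/sprint

38.5 points/sprint


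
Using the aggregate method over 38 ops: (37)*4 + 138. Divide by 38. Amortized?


Formula: Amortized cost = Total cost / Operations
Total cost = (37 * 4) + (1 * 138)
Total cost = 148 + 138 = 286
Amortized = 286 / 38 = 7.5263

7.5263


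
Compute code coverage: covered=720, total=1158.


Coverage = covered / total * 100
Coverage = 720 / 1158 * 100
Coverage = 62.18%

62.18%


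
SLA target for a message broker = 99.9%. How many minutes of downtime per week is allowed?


Formula: allowed downtime = period * (100 - SLA) / 100
Period (week) = 10080 minutes
Unavailability fraction = (100 - 99.9) / 100
Allowed downtime = 10080 * (100 - 99.9) / 100
Allowed downtime = 10.08 minutes

10.08 minutes


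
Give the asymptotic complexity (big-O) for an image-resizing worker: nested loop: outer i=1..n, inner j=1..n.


Reasoning: n iterations times n iterations
Complexity: O(n^2)

O(n^2)


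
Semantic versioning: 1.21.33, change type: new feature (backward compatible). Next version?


Current: 1.21.33
Change category: 'new feature (backward compatible)' → minor bump
SemVer rule: minor bump → increment MINOR, reset PATCH to 0 (MAJOR unchanged)
New: 1.22.0

1.22.0


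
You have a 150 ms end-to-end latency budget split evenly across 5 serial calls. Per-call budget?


Formula: per_stage = total_budget / stages
per_stage = 150 / 5
per_stage = 30.0 ms

30.0 ms


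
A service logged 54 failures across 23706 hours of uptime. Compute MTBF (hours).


Formula: MTBF = Total operating time / Number of failures
MTBF = 23706 / 54
MTBF = 439.0 hours

439.0 hours


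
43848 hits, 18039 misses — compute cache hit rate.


Formula: hit rate = hits / (hits + misses) * 100
hit rate = 43848 / (43848 + 18039) * 100
hit rate = 43848 / 61887 * 100
hit rate = 70.85%

70.85%


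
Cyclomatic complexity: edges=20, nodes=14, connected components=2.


Formula: V(G) = E - N + 2P
V(G) = 20 - 14 + 2*2
V(G) = 6 + 4
V(G) = 10

10


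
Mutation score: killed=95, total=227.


Mutation score = killed / total * 100
Mutation score = 95 / 227 * 100
Mutation score = 41.85%

41.85%


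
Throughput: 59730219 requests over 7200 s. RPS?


Formula: throughput = requests / seconds
throughput = 59730219 / 7200
throughput = 8295.86 requests/second

8295.86 requests/second


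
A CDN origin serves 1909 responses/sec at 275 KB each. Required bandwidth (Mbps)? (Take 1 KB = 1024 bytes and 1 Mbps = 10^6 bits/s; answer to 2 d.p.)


Formula: Mbps = payload_bytes * RPS * 8 / 1e6
Payload per request = 275 KB = 275 * 1024 = 281600 bytes
Total bytes/sec = 281600 * 1909 = 537574400
Total bits/sec = 537574400 * 8 = 4300595200
Mbps = 4300595200 / 1e6 = 4300.6

4300.6 Mbps


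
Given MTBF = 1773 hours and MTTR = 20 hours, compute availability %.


Availability = MTBF / (MTBF + MTTR)
Availability = 1773 / (1773 + 20)
Availability = 1773 / 1793
Availability = 98.8846%

98.8846%


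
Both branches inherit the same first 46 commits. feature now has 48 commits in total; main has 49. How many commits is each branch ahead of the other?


Common ancestor: commit #46
feature commits after divergence: 48 - 46 = 2
main commits after divergence: 49 - 46 = 3
feature is 2 commits ahead of main
main is 3 commits ahead of feature

feature ahead: 2, main ahead: 3


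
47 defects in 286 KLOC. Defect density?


Defect density = defects / KLOC
Defect density = 47 / 286
Defect density = 0.164 defects/KLOC

0.164 defects/KLOC


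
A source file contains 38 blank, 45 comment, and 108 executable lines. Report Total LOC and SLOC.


Total LOC = blank + comment + code
Total LOC = 38 + 45 + 108 = 191
SLOC (source only) = code = 108

Total LOC: 191, SLOC: 108


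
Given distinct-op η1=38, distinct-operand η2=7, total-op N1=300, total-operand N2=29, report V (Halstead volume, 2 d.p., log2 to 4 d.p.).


Formula: V = N * log2(η), where N = N1 + N2 and η = η1 + η2
η = 38 + 7 = 45
N = 300 + 29 = 329
log2(45) ≈ 5.4919
V = 329 * 5.4919 = 1806.84

1806.84


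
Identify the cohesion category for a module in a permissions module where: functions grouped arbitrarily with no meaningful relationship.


Reasoning: Worst: random grouping
Type: Coincidental cohesion

Coincidental cohesion


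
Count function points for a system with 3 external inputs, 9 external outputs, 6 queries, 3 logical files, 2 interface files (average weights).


UFP = EI*4 + EO*5 + EQ*4 + ILF*10 + EIF*7
UFP = 3*4 + 9*5 + 6*4 + 3*10 + 2*7
UFP = 12 + 45 + 24 + 30 + 14
UFP = 125

125


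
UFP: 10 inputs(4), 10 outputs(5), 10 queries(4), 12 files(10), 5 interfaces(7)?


UFP = EI*4 + EO*5 + EQ*4 + ILF*10 + EIF*7
UFP = 10*4 + 10*5 + 10*4 + 12*10 + 5*7
UFP = 40 + 50 + 40 + 120 + 35
UFP = 285

285


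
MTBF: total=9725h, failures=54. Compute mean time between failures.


Formula: MTBF = Total operating time / Number of failures
MTBF = 9725 / 54
MTBF = 180.09 hours

180.09 hours


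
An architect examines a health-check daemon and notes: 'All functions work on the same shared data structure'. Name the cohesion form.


Reasoning: Functions share data
Type: Communicational cohesion

Communicational cohesion


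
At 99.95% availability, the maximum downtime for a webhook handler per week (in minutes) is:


Formula: allowed downtime = period * (100 - SLA) / 100
Period (week) = 10080 minutes
Unavailability fraction = (100 - 99.95) / 100
Allowed downtime = 10080 * (100 - 99.95) / 100
Allowed downtime = 5.04 minutes

5.04 minutes


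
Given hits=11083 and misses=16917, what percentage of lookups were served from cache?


Formula: hit rate = hits / (hits + misses) * 100
hit rate = 11083 / (11083 + 16917) * 100
hit rate = 11083 / 28000 * 100
hit rate = 39.58%

39.58%


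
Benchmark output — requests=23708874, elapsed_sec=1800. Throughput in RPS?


Formula: throughput = requests / seconds
throughput = 23708874 / 1800
throughput = 13171.6 requests/second

13171.6 requests/second


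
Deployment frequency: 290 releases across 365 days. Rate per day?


Formula: deployments per day = releases / days
= 290 / 365
= 0.795 deploys/day
(equivalently, 5.56 deploys/week)

0.795 deploys/day


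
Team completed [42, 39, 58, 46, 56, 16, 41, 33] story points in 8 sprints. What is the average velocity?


Formula: Avg velocity = Total points / Number of sprints
Points: [42, 39, 58, 46, 56, 16, 41, 33]
Sum = 42 + 39 + 58 + 46 + 56 + 16 + 41 + 33 = 331
Avg velocity = 331 / 8 = 41.38 points/sprint

41.38 points/sprint


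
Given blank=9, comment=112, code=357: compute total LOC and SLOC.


Total LOC = blank + comment + code
Total LOC = 9 + 112 + 357 = 478
SLOC (source only) = code = 357

Total LOC: 478, SLOC: 357


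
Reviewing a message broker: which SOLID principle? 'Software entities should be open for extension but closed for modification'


This describes the Open/Closed Principle (OCP)

Open/Closed Principle (OCP)


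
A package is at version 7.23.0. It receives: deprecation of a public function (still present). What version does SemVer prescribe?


Current: 7.23.0
Change category: 'deprecation of a public function (still present)' → minor bump
SemVer rule: minor bump → increment MINOR, reset PATCH to 0 (MAJOR unchanged)
New: 7.24.0

7.24.0


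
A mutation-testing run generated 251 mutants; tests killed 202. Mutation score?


Mutation score = killed / total * 100
Mutation score = 202 / 251 * 100
Mutation score = 80.48%

80.48%


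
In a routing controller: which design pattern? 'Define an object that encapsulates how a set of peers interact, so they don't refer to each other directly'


This matches the Mediator pattern

Mediator


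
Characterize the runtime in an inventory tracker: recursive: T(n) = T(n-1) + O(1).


Reasoning: linear recursion with constant work per frame
Complexity: O(n)

O(n)


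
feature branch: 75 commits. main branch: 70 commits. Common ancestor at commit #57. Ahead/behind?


Common ancestor: commit #57
feature commits after divergence: 75 - 57 = 18
main commits after divergence: 70 - 57 = 13
feature is 18 commits ahead of main
main is 13 commits ahead of feature

feature ahead: 18, main ahead: 13


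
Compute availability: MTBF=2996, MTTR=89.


Availability = MTBF / (MTBF + MTTR)
Availability = 2996 / (2996 + 89)
Availability = 2996 / 3085
Availability = 97.1151%

97.1151%


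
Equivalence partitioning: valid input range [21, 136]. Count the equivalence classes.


Valid range: [21, 136]
Class 1: x < 21 — invalid
Class 2: 21 ≤ x ≤ 136 — valid
Class 3: x > 136 — invalid
Total equivalence classes: 3

3 equivalence classes


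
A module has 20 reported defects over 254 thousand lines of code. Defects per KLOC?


Defect density = defects / KLOC
Defect density = 20 / 254
Defect density = 0.079 defects/KLOC

0.079 defects/KLOC


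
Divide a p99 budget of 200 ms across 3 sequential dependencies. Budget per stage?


Formula: per_stage = total_budget / stages
per_stage = 200 / 3
per_stage = 66.67 ms

66.67 ms


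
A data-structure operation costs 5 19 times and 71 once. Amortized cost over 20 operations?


Formula: Amortized cost = Total cost / Operations
Total cost = (19 * 5) + (1 * 71)
Total cost = 95 + 71 = 166
Amortized = 166 / 20 = 8.3

8.3


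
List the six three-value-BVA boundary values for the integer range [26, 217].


Range: [26, 217]
Boundaries: just below min, min, min+1, max-1, max, just above max
Values: [25, 26, 27, 216, 217, 218]

[25, 26, 27, 216, 217, 218]


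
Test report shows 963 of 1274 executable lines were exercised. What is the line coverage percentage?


Coverage = covered / total * 100
Coverage = 963 / 1274 * 100
Coverage = 75.59%

75.59%


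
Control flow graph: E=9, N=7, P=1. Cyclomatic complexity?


Formula: V(G) = E - N + 2P
V(G) = 9 - 7 + 2*1
V(G) = 2 + 2
V(G) = 4

4


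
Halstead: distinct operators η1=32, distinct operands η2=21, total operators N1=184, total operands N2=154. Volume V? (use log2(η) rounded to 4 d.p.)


Formula: V = N * log2(η), where N = N1 + N2 and η = η1 + η2
η = 32 + 21 = 53
N = 184 + 154 = 338
log2(53) ≈ 5.7279
V = 338 * 5.7279 = 1936.03

1936.03


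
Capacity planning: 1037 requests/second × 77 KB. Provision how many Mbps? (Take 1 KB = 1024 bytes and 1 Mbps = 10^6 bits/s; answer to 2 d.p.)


Formula: Mbps = payload_bytes * RPS * 8 / 1e6
Payload per request = 77 KB = 77 * 1024 = 78848 bytes
Total bytes/sec = 78848 * 1037 = 81765376
Total bits/sec = 81765376 * 8 = 654123008
Mbps = 654123008 / 1e6 = 654.12

654.12 Mbps


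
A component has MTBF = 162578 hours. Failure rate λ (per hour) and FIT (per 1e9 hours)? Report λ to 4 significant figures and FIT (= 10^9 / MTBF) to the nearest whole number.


Formula: λ = 1 / MTBF; FIT = λ × 1e9 = 1e9 / MTBF
λ = 1 / 162578 ≈ 6.151e-06 failures/hour
FIT = 1e9 / 162578 ≈ 6151 failures per 1e9 hours (nearest whole number)

λ = 6.151e-06 /h, FIT = 6151


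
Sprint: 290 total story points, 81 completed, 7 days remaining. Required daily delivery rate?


Formula: Required rate = Remaining points / Days left
Remaining = 290 - 81 = 209 points
Required rate = 209 / 7 = 29.86 points/day

29.86 points/day


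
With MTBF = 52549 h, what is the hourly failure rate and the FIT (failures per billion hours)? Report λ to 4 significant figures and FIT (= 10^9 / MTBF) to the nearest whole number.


Formula: λ = 1 / MTBF; FIT = λ × 1e9 = 1e9 / MTBF
λ = 1 / 52549 ≈ 1.903e-05 failures/hour
FIT = 1e9 / 52549 ≈ 19030 failures per 1e9 hours (nearest whole number)

λ = 1.903e-05 /h, FIT = 19030


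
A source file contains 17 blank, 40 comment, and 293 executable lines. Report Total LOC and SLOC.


Total LOC = blank + comment + code
Total LOC = 17 + 40 + 293 = 350
SLOC (source only) = code = 293

Total LOC: 350, SLOC: 293


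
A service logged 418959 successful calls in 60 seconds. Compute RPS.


Formula: throughput = requests / seconds
throughput = 418959 / 60
throughput = 6982.65 requests/second

6982.65 requests/second


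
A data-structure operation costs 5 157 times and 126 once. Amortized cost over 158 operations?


Formula: Amortized cost = Total cost / Operations
Total cost = (157 * 5) + (1 * 126)
Total cost = 785 + 126 = 911
Amortized = 911 / 158 = 5.7658

5.7658


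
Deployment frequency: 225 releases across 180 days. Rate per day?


Formula: deployments per day = releases / days
= 225 / 180
= 1.25 deploys/day
(equivalently, 8.75 deploys/week)

1.25 deploys/day


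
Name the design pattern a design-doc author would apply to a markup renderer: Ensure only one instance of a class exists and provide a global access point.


This matches the Singleton pattern

Singleton


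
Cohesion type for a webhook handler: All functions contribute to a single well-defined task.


Reasoning: Best: single purpose
Type: Functional cohesion

Functional cohesion


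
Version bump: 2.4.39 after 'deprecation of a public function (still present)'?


Current: 2.4.39
Change category: 'deprecation of a public function (still present)' → minor bump
SemVer rule: minor bump → increment MINOR, reset PATCH to 0 (MAJOR unchanged)
New: 2.5.0

2.5.0


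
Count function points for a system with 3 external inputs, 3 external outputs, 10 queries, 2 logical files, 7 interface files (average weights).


UFP = EI*4 + EO*5 + EQ*4 + ILF*10 + EIF*7
UFP = 3*4 + 3*5 + 10*4 + 2*10 + 7*7
UFP = 12 + 15 + 40 + 20 + 49
UFP = 136

136


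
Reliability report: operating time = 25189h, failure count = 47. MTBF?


Formula: MTBF = Total operating time / Number of failures
MTBF = 25189 / 47
MTBF = 535.94 hours

535.94 hours


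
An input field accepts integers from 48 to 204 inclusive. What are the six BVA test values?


Range: [48, 204]
Boundaries: just below min, min, min+1, max-1, max, just above max
Values: [47, 48, 49, 203, 204, 205]

[47, 48, 49, 203, 204, 205]


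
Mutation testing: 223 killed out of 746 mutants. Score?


Mutation score = killed / total * 100
Mutation score = 223 / 746 * 100
Mutation score = 29.89%

29.89%


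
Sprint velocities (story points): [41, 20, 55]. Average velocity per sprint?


Formula: Avg velocity = Total points / Number of sprints
Points: [41, 20, 55]
Sum = 41 + 20 + 55 = 116
Avg velocity = 116 / 3 = 38.67 points/sprint

38.67 points/sprint


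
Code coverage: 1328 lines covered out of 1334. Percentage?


Coverage = covered / total * 100
Coverage = 1328 / 1334 * 100
Coverage = 99.55%

99.55%


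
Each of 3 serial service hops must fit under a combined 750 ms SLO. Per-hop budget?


Formula: per_stage = total_budget / stages
per_stage = 750 / 3
per_stage = 250.0 ms

250.0 ms


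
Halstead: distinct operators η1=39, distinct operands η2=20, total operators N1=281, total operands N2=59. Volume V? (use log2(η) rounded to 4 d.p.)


Formula: V = N * log2(η), where N = N1 + N2 and η = η1 + η2
η = 39 + 20 = 59
N = 281 + 59 = 340
log2(59) ≈ 5.8826
V = 340 * 5.8826 = 2000.08

2000.08


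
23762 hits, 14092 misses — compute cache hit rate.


Formula: hit rate = hits / (hits + misses) * 100
hit rate = 23762 / (23762 + 14092) * 100
hit rate = 23762 / 37854 * 100
hit rate = 62.77%

62.77%


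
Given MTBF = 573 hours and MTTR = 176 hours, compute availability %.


Availability = MTBF / (MTBF + MTTR)
Availability = 573 / (573 + 176)
Availability = 573 / 749
Availability = 76.502%

76.502%


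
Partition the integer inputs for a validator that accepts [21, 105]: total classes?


Valid range: [21, 105]
Class 1: x < 21 — invalid
Class 2: 21 ≤ x ≤ 105 — valid
Class 3: x > 105 — invalid
Total equivalence classes: 3

3 equivalence classes


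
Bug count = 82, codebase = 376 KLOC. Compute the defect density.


Defect density = defects / KLOC
Defect density = 82 / 376
Defect density = 0.218 defects/KLOC

0.218 defects/KLOC


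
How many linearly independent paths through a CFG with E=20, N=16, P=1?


Formula: V(G) = E - N + 2P
V(G) = 20 - 16 + 2*1
V(G) = 4 + 2
V(G) = 6

6


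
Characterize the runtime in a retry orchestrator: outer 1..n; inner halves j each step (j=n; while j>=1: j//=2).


Reasoning: n times log n
Complexity: O(n log n)

O(n log n)


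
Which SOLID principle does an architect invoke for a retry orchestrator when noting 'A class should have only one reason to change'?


This describes the Single Responsibility Principle (SRP)

Single Responsibility Principle (SRP)


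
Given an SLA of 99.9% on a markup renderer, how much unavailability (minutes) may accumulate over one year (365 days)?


Formula: allowed downtime = period * (100 - SLA) / 100
Period (year (365 days)) = 525600 minutes
Unavailability fraction = (100 - 99.9) / 100
Allowed downtime = 525600 * (100 - 99.9) / 100
Allowed downtime = 525.6 minutes

525.6 minutes


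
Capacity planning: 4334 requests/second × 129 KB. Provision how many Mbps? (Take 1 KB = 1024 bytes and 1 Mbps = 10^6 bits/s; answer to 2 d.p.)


Formula: Mbps = payload_bytes * RPS * 8 / 1e6
Payload per request = 129 KB = 129 * 1024 = 132096 bytes
Total bytes/sec = 132096 * 4334 = 572504064
Total bits/sec = 572504064 * 8 = 4580032512
Mbps = 4580032512 / 1e6 = 4580.03

4580.03 Mbps


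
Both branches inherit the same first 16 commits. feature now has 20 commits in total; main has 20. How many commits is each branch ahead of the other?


Common ancestor: commit #16
feature commits after divergence: 20 - 16 = 4
main commits after divergence: 20 - 16 = 4
feature is 4 commits ahead of main
main is 4 commits ahead of feature

feature ahead: 4, main ahead: 4


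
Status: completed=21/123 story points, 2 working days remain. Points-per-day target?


Formula: Required rate = Remaining points / Days left
Remaining = 123 - 21 = 102 points
Required rate = 102 / 2 = 51.0 points/day

51.0 points/day


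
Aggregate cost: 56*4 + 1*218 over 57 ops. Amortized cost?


Formula: Amortized cost = Total cost / Operations
Total cost = (56 * 4) + (1 * 218)
Total cost = 224 + 218 = 442
Amortized = 442 / 57 = 7.7544

7.7544


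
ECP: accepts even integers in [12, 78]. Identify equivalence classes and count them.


Constraint: even integers in [12, 78]
Class 1: x < 12 — out-of-range invalid
Class 2: x in [12,78] but odd — wrong type invalid
Class 3: x in [12,78] and even — valid
Class 4: x > 78 — out-of-range invalid
Total equivalence classes: 4

4 equivalence classes


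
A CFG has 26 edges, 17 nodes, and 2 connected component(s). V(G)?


Formula: V(G) = E - N + 2P
V(G) = 26 - 17 + 2*2
V(G) = 9 + 4
V(G) = 13

13


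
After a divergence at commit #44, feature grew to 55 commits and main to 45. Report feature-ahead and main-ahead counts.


Common ancestor: commit #44
feature commits after divergence: 55 - 44 = 11
main commits after divergence: 45 - 44 = 1
feature is 11 commits ahead of main
main is 1 commits ahead of feature

feature ahead: 11, main ahead: 1


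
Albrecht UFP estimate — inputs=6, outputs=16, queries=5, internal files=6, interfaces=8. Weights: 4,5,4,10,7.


UFP = EI*4 + EO*5 + EQ*4 + ILF*10 + EIF*7
UFP = 6*4 + 16*5 + 5*4 + 6*10 + 8*7
UFP = 24 + 80 + 20 + 60 + 56
UFP = 240

240


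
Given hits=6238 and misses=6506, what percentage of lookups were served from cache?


Formula: hit rate = hits / (hits + misses) * 100
hit rate = 6238 / (6238 + 6506) * 100
hit rate = 6238 / 12744 * 100
hit rate = 48.95%

48.95%


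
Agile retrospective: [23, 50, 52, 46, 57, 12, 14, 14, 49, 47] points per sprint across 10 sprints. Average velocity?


Formula: Avg velocity = Total points / Number of sprints
Points: [23, 50, 52, 46, 57, 12, 14, 14, 49, 47]
Sum = 23 + 50 + 52 + 46 + 57 + 12 + 14 + 14 + 49 + 47 = 364
Avg velocity = 364 / 10 = 36.4 points/sprint

36.4 points/sprint


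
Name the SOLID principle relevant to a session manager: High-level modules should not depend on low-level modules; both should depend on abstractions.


This describes the Dependency Inversion Principle (DIP)

Dependency Inversion Principle (DIP)


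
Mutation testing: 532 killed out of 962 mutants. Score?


Mutation score = killed / total * 100
Mutation score = 532 / 962 * 100
Mutation score = 55.3%

55.3%


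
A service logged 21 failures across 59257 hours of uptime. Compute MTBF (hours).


Formula: MTBF = Total operating time / Number of failures
MTBF = 59257 / 21
MTBF = 2821.76 hours

2821.76 hours


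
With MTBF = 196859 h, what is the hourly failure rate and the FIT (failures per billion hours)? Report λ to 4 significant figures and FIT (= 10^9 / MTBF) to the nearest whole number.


Formula: λ = 1 / MTBF; FIT = λ × 1e9 = 1e9 / MTBF
λ = 1 / 196859 ≈ 5.080e-06 failures/hour
FIT = 1e9 / 196859 ≈ 5080 failures per 1e9 hours (nearest whole number)

λ = 5.080e-06 /h, FIT = 5080


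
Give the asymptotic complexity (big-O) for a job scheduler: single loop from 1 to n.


Reasoning: one pass through n items
Complexity: O(n)

O(n)


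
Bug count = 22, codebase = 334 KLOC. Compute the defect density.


Defect density = defects / KLOC
Defect density = 22 / 334
Defect density = 0.066 defects/KLOC

0.066 defects/KLOC


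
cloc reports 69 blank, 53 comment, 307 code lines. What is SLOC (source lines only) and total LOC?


Total LOC = blank + comment + code
Total LOC = 69 + 53 + 307 = 429
SLOC (source only) = code = 307

Total LOC: 429, SLOC: 307


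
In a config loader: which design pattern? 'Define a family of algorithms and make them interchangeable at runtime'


This matches the Strategy pattern

Strategy


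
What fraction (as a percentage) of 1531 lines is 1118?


Coverage = covered / total * 100
Coverage = 1118 / 1531 * 100
Coverage = 73.02%

73.02%


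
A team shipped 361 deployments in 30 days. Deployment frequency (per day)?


Formula: deployments per day = releases / days
= 361 / 30
= 12.033 deploys/day
(equivalently, 84.23 deploys/week)

12.033 deploys/day


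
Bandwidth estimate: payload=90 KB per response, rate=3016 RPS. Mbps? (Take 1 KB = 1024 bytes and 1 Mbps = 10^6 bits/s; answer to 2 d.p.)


Formula: Mbps = payload_bytes * RPS * 8 / 1e6
Payload per request = 90 KB = 90 * 1024 = 92160 bytes
Total bytes/sec = 92160 * 3016 = 277954560
Total bits/sec = 277954560 * 8 = 2223636480
Mbps = 2223636480 / 1e6 = 2223.64

2223.64 Mbps


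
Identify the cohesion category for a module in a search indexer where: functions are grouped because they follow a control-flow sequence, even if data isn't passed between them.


Reasoning: Grouped by order of execution within a routine, not by data flow
Type: Procedural cohesion

Procedural cohesion
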